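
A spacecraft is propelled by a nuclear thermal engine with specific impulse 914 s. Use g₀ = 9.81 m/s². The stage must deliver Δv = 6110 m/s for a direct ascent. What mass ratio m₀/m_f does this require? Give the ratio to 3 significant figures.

mass ratio ≈ 1.98

v_e = Isp · g₀ = 914 × 9.81 = 8966.3 m/s.
Rocket equation: m₀/m_f = exp(Δv / v_e) = exp(6110 / 8966.3) = exp(0.6814) = 1.9767.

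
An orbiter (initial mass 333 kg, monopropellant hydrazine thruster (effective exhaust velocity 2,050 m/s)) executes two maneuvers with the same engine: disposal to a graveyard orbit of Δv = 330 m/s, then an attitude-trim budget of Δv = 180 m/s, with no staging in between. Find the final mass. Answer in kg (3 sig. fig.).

After the first burn: m = 333 × exp(−330/2050.0) = 333 × 0.85131 = 283.486 kg.
After the second burn: m = 283.486 × exp(−180/2050.0) = 283.486 × 0.91594 = 259.656 kg.

final mass ≈ 260 kg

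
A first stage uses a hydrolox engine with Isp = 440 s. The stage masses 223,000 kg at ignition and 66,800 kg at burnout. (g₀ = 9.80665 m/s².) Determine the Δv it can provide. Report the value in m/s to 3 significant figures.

v_e = Isp · g₀ = 440 × 9.80665 = 4314.9 m/s.
From the ideal rocket equation, Δv = v_e · ln(m₀/m_f) = 4314.9 × ln(3.338) = 4314.9 × 1.2055 ≈ 5201.5 m/s.

Δv ≈ 5200 m/s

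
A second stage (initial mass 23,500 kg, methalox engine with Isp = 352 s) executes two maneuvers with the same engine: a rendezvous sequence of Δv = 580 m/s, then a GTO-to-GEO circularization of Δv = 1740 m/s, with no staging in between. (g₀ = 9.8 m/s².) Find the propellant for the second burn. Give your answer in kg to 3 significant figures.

propellant for the second burn ≈ 7870 kg

v_e = Isp · g₀ = 352 × 9.8 = 3449.6 m/s.
After the first burn: m = 23500 × exp(−580/3449.6) = 23500 × 0.84524 = 19,863.1 kg.
After the second burn: m = 19,863.1 × exp(−1740/3449.6) = 19,863.1 × 0.60386 = 11,994.5 kg.
Second-burn propellant = 19,863.1 − 11,994.5 = 7,868.6 kg.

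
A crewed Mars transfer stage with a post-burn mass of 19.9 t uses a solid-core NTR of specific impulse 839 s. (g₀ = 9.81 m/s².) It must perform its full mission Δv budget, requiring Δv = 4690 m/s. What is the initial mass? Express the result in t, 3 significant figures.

initial mass ≈ 35.2 t

v_e = Isp · g₀ = 839 × 9.81 = 8230.6 m/s.
By the Tsiolkovsky rocket equation, m₀/m_f = exp(Δv / v_e) = exp(4690 / 8230.6) = exp(0.5698) = 1.7680.
m₀ = m_f × 1.7680 = 19.9 × 1.7680 = 35.1832 t.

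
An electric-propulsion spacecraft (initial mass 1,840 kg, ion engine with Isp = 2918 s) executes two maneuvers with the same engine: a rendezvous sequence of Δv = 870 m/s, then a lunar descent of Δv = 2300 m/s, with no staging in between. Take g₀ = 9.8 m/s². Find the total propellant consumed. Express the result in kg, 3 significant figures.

v_e = Isp · g₀ = 2918 × 9.8 = 28596.4 m/s.
After the first burn: m = 1840 × exp(−870/28596.4) = 1840 × 0.97003 = 1,784.86 kg.
After the second burn: m = 1,784.86 × exp(−2300/28596.4) = 1,784.86 × 0.92272 = 1,646.93 kg.
Total propellant = m₀ − m_final = 1840 − 1,646.93 = 193.07 kg.

total propellant consumed ≈ 193 kg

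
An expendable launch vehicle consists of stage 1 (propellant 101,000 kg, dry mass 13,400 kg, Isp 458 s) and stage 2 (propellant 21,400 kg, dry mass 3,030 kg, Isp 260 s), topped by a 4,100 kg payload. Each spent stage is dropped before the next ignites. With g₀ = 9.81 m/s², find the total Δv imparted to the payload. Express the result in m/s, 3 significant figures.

Ignition mass of stage 1 = 101,000+13,400 + 21,400+3,030 + 4,100 = 142,930 kg.
Stage 1: m₀ = 142,930 kg, m_f = 142,930 − 101,000 = 41,930 kg; Δv = 458×9.81×ln(3.409) = 4493.0×1.2264 ≈ 5510 m/s.
Stage 2: m₀ = 28,530 kg, m_f = 28,530 − 21,400 = 7,130 kg; Δv = 260×9.81×ln(4.001) = 2550.6×1.3866 ≈ 3537 m/s.
Total Δv = 5510 + 3537 = 9047 m/s.

Δv ≈ 9050 m/s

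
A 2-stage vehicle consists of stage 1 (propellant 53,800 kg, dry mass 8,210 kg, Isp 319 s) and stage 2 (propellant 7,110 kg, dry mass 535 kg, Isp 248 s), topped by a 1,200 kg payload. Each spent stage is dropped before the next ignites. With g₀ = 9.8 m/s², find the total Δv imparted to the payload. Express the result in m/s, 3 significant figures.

Ignition mass of stage 1 = 53,800+8,210 + 7,110+535 + 1,200 = 70,855 kg.
Stage 1: m₀ = 70,855 kg, m_f = 70,855 − 53,800 = 17,055 kg; Δv = 319×9.8×ln(4.155) = 3126.2×1.4242 ≈ 4452 m/s.
Stage 2: m₀ = 8,845 kg, m_f = 8,845 − 7,110 = 1,735 kg; Δv = 248×9.8×ln(5.098) = 2430.4×1.6288 ≈ 3959 m/s.
Total Δv = 4452 + 3959 = 8411 m/s.

Δv ≈ 8410 m/s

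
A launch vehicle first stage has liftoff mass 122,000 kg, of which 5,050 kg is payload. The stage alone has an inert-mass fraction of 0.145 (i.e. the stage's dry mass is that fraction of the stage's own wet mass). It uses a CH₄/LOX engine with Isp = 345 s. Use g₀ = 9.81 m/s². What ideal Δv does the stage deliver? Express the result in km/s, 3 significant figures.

Stage wet mass = m₀ − payload = 122,000 − 5,050 = 116,950 kg.
Stage dry mass = ε × stage wet mass = 0.145 × 116,950 = 16,957.8 kg.
Burnout mass m_f = stage dry + payload = 16,957.8 + 5,050 = 22,007.8 kg.
v_e = Isp · g₀ = 345 × 9.81 = 3384.5 m/s.
Δv = v_e · ln(122,000/22,007.8) = 3384.5 × ln(5.543) = 3384.5 × 1.7126 ≈ 5796 m/s.

Δv ≈ 5.80 km/s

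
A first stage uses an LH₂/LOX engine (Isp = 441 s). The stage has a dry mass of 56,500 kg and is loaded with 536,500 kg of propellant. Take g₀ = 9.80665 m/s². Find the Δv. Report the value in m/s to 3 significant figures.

Δv ≈ 10200 m/s

v_e = Isp · g₀ = 441 × 9.80665 = 4324.7 m/s.
m₀ = m_dry + m_prop = 56,500 + 536,500 = 593,000 kg.
Δv = v_e · ln(m₀/m_f) = 4324.7 × ln(10.5) = 4324.7 × 2.3510 ≈ 10167.2 m/s.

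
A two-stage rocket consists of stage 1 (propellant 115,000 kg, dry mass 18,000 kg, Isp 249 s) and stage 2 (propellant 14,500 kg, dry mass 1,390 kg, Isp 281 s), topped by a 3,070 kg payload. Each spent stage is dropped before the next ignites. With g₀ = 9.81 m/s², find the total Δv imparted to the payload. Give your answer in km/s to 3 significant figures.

Δv ≈ 7.44 km/s

Ignition mass of stage 1 = 115,000+18,000 + 14,500+1,390 + 3,070 = 151,960 kg.
Stage 1: m₀ = 151,960 kg, m_f = 151,960 − 115,000 = 36,960 kg; Δv = 249×9.81×ln(4.111) = 2442.7×1.4138 ≈ 3453 m/s.
Stage 2: m₀ = 18,960 kg, m_f = 18,960 − 14,500 = 4,460 kg; Δv = 281×9.81×ln(4.251) = 2756.6×1.4472 ≈ 3989 m/s.
Total Δv = 3453 + 3989 = 7442 m/s.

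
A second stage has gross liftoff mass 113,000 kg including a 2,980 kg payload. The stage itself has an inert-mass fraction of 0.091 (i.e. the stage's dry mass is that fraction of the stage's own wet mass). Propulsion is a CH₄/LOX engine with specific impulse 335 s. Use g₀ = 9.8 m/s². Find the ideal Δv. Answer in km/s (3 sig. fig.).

Stage wet mass = m₀ − payload = 113,000 − 2,980 = 110,020 kg.
Stage dry mass = ε × stage wet mass = 0.091 × 110,020 = 10,011.8 kg.
Burnout mass m_f = stage dry + payload = 10,011.8 + 2,980 = 12,991.8 kg.
v_e = Isp · g₀ = 335 × 9.8 = 3283.0 m/s.
Δv = v_e · ln(113,000/12,991.8) = 3283.0 × ln(8.698) = 3283.0 × 2.1631 ≈ 7101 m/s.

Δv ≈ 7.10 km/s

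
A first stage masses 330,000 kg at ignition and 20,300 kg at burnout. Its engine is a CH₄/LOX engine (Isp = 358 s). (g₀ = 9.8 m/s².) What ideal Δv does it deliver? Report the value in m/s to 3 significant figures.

Δv ≈ 9780 m/s

v_e = Isp · g₀ = 358 × 9.8 = 3508.4 m/s.
From the ideal rocket equation, Δv = v_e · ln(m₀/m_f) = 3508.4 × ln(16.26) = 3508.4 × 2.7885 ≈ 9783.1 m/s.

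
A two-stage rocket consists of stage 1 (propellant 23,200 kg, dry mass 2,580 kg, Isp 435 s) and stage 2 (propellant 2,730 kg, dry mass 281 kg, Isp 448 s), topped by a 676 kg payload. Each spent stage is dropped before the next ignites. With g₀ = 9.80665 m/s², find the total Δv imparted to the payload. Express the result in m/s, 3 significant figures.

Δv ≈ 12500 m/s

Ignition mass of stage 1 = 23,200+2,580 + 2,730+281 + 676 = 29,467 kg.
Stage 1: m₀ = 29,467 kg, m_f = 29,467 − 23,200 = 6,267 kg; Δv = 435×9.80665×ln(4.702) = 4265.9×1.5480 ≈ 6603 m/s.
Stage 2: m₀ = 3,687 kg, m_f = 3,687 − 2,730 = 957 kg; Δv = 448×9.80665×ln(3.853) = 4393.4×1.3488 ≈ 5926 m/s.
Total Δv = 6603 + 5926 = 12529 m/s.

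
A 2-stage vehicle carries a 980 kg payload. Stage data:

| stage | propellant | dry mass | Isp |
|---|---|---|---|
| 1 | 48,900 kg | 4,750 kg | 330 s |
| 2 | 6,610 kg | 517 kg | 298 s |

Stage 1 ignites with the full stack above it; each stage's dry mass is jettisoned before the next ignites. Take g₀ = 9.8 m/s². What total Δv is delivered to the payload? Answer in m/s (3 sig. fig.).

Δv ≈ 10000 m/s

Ignition mass of stage 1 = 48,900+4,750 + 6,610+517 + 980 = 61,757 kg.
Stage 1: m₀ = 61,757 kg, m_f = 61,757 − 48,900 = 12,857 kg; Δv = 330×9.8×ln(4.803) = 3234.0×1.5693 ≈ 5075 m/s.
Stage 2: m₀ = 8,107 kg, m_f = 8,107 − 6,610 = 1,497 kg; Δv = 298×9.8×ln(5.415) = 2920.4×1.6893 ≈ 4933 m/s.
Total Δv = 5075 + 4933 = 10008 m/s.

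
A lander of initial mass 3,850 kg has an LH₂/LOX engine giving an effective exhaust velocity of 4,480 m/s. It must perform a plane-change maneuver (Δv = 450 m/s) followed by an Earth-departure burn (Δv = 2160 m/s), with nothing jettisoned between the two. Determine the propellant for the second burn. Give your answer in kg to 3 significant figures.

After the first burn: m = 3850 × exp(−450/4480.0) = 3850 × 0.90443 = 3,482.06 kg.
After the second burn: m = 3,482.06 × exp(−2160/4480.0) = 3,482.06 × 0.61746 = 2,150.03 kg.
Second-burn propellant = 3,482.06 − 2,150.03 = 1,332.03 kg.

propellant for the second burn ≈ 1330 kg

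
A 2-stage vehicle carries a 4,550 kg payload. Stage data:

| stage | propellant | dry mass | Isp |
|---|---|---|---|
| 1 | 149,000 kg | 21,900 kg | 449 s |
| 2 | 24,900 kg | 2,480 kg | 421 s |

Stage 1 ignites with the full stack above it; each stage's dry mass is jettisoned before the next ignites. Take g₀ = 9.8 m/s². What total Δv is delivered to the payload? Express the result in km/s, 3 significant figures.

Ignition mass of stage 1 = 149,000+21,900 + 24,900+2,480 + 4,550 = 202,830 kg.
Stage 1: m₀ = 202,830 kg, m_f = 202,830 − 149,000 = 53,830 kg; Δv = 449×9.8×ln(3.768) = 4400.2×1.3265 ≈ 5837 m/s.
Stage 2: m₀ = 31,930 kg, m_f = 31,930 − 24,900 = 7,030 kg; Δv = 421×9.8×ln(4.542) = 4125.8×1.5134 ≈ 6244 m/s.
Total Δv = 5837 + 6244 = 12081 m/s.

Δv ≈ 12.1 km/s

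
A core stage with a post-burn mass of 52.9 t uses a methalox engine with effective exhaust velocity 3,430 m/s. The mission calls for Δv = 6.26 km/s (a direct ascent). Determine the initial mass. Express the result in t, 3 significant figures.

initial mass ≈ 328 t

By the Tsiolkovsky rocket equation, m₀/m_f = exp(Δv / v_e) = exp(6260 / 3430.0) = exp(1.8251) = 6.2032.
m₀ = m_f × 6.2032 = 52.9 × 6.2032 = 328.149 t.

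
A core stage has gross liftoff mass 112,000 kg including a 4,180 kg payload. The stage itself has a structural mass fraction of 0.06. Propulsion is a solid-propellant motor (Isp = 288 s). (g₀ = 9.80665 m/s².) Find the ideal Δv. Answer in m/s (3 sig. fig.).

Stage wet mass = m₀ − payload = 112,000 − 4,180 = 107,820 kg.
Stage dry mass = ε × stage wet mass = 0.06 × 107,820 = 6,469.2 kg.
Burnout mass m_f = stage dry + payload = 6,469.2 + 4,180 = 10,649.2 kg.
v_e = Isp · g₀ = 288 × 9.80665 = 2824.3 m/s.
From the ideal rocket equation, Δv = v_e · ln(112,000/10,649.2) = 2824.3 × ln(10.52) = 2824.3 × 2.3530 ≈ 6646 m/s.

Δv ≈ 6650 m/s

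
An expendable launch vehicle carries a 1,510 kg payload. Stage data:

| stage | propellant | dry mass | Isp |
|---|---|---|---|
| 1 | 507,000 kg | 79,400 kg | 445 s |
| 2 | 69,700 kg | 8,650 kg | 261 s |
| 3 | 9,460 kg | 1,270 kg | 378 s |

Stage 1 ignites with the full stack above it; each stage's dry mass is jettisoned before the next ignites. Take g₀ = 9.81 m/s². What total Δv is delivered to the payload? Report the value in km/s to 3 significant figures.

Ignition mass of stage 1 = 507,000+79,400 + 69,700+8,650 + 9,460+1,270 + 1,510 = 676,990 kg.
Stage 1: m₀ = 676,990 kg, m_f = 676,990 − 507,000 = 169,990 kg; Δv = 445×9.81×ln(3.983) = 4365.4×1.3819 ≈ 6033 m/s.
Stage 2: m₀ = 90,590 kg, m_f = 90,590 − 69,700 = 20,890 kg; Δv = 261×9.81×ln(4.337) = 2560.4×1.4671 ≈ 3756 m/s.
Stage 3: m₀ = 12,240 kg, m_f = 12,240 − 9,460 = 2,780 kg; Δv = 378×9.81×ln(4.403) = 3708.2×1.4823 ≈ 5496 m/s.
Total Δv = 6033 + 3756 + 5496 = 15285 m/s.

Δv ≈ 15.3 km/s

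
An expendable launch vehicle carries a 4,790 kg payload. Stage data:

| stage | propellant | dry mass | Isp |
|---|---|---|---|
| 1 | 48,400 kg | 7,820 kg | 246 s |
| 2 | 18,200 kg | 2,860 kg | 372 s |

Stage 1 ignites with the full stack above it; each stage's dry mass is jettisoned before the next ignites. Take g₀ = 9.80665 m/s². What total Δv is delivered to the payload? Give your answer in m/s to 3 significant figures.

Δv ≈ 6590 m/s

Ignition mass of stage 1 = 48,400+7,820 + 18,200+2,860 + 4,790 = 82,070 kg.
Stage 1: m₀ = 82,070 kg, m_f = 82,070 − 48,400 = 33,670 kg; Δv = 246×9.80665×ln(2.437) = 2412.4×0.8910 ≈ 2149 m/s.
Stage 2: m₀ = 25,850 kg, m_f = 25,850 − 18,200 = 7,650 kg; Δv = 372×9.80665×ln(3.379) = 3648.1×1.2176 ≈ 4442 m/s.
Total Δv = 2149 + 4442 = 6591 m/s.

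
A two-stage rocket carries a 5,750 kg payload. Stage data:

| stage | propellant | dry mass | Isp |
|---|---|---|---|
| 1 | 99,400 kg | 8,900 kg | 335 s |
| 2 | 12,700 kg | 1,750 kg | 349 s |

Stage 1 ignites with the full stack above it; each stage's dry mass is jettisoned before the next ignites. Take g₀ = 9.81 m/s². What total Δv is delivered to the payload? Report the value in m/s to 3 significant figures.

Δv ≈ 8270 m/s

Ignition mass of stage 1 = 99,400+8,900 + 12,700+1,750 + 5,750 = 128,500 kg.
Stage 1: m₀ = 128,500 kg, m_f = 128,500 − 99,400 = 29,100 kg; Δv = 335×9.81×ln(4.416) = 3286.4×1.4852 ≈ 4881 m/s.
Stage 2: m₀ = 20,200 kg, m_f = 20,200 − 12,700 = 7,500 kg; Δv = 349×9.81×ln(2.693) = 3423.7×0.9908 ≈ 3392 m/s.
Total Δv = 4881 + 3392 = 8273 m/s.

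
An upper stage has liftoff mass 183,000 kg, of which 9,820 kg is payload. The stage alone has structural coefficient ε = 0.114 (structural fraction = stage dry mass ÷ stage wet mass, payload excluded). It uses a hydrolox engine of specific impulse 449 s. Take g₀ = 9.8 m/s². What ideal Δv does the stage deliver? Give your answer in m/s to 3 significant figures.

Stage wet mass = m₀ − payload = 183,000 − 9,820 = 173,180 kg.
Stage dry mass = ε × stage wet mass = 0.114 × 173,180 = 19,742.5 kg.
Burnout mass m_f = stage dry + payload = 19,742.5 + 9,820 = 29,562.5 kg.
v_e = Isp · g₀ = 449 × 9.8 = 4400.2 m/s.
Δv = v_e · ln(183,000/29,562.5) = 4400.2 × ln(6.19) = 4400.2 × 1.8230 ≈ 8021 m/s.

Δv ≈ 8020 m/s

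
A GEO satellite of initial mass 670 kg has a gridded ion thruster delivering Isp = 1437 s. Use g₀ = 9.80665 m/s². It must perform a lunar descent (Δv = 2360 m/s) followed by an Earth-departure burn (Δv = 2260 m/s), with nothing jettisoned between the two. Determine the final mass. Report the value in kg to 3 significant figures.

final mass ≈ 483 kg

v_e = Isp · g₀ = 1437 × 9.80665 = 14092.2 m/s.
After the first burn: m = 670 × exp(−2360/14092.2) = 670 × 0.84580 = 566.686 kg.
After the second burn: m = 566.686 × exp(−2260/14092.2) = 566.686 × 0.85183 = 482.72 kg.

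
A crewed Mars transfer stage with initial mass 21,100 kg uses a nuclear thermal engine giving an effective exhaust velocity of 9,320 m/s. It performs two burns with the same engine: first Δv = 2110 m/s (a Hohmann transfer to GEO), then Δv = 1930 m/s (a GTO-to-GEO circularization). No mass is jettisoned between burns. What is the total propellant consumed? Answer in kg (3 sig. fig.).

After the first burn: m = 21100 × exp(−2110/9320.0) = 21100 × 0.79740 = 16,825.1 kg.
After the second burn: m = 16,825.1 × exp(−1930/9320.0) = 16,825.1 × 0.81295 = 13,678 kg.
Total propellant = m₀ − m_final = 21100 − 13,678 = 7,422 kg.

total propellant consumed ≈ 7420 kg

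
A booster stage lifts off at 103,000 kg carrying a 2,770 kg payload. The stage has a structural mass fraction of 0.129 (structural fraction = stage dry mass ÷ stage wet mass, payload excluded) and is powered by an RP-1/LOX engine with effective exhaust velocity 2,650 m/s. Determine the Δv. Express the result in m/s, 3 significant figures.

Δv ≈ 4980 m/s

Stage wet mass = m₀ − payload = 103,000 − 2,770 = 100,230 kg.
Stage dry mass = ε × stage wet mass = 0.129 × 100,230 = 12,929.7 kg.
Burnout mass m_f = stage dry + payload = 12,929.7 + 2,770 = 15,699.7 kg.
From the ideal rocket equation, Δv = v_e · ln(103,000/15,699.7) = 2650.0 × ln(6.561) = 2650.0 × 1.8811 ≈ 4985 m/s.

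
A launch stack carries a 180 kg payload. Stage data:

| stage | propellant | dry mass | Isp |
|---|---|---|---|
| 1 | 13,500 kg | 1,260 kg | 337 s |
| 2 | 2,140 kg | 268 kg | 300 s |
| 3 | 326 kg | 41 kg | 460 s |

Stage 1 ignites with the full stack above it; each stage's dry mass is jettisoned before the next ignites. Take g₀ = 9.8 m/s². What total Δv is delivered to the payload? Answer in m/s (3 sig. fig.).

Ignition mass of stage 1 = 13,500+1,260 + 2,140+268 + 326+41 + 180 = 17,715 kg.
Stage 1: m₀ = 17,715 kg, m_f = 17,715 − 13,500 = 4,215 kg; Δv = 337×9.8×ln(4.203) = 3302.6×1.4358 ≈ 4742 m/s.
Stage 2: m₀ = 2,955 kg, m_f = 2,955 − 2,140 = 815 kg; Δv = 300×9.8×ln(3.626) = 2940.0×1.2881 ≈ 3787 m/s.
Stage 3: m₀ = 547 kg, m_f = 547 − 326 = 221 kg; Δv = 460×9.8×ln(2.475) = 4508.0×0.9063 ≈ 4086 m/s.
Total Δv = 4742 + 3787 + 4086 = 12615 m/s.

Δv ≈ 12600 m/s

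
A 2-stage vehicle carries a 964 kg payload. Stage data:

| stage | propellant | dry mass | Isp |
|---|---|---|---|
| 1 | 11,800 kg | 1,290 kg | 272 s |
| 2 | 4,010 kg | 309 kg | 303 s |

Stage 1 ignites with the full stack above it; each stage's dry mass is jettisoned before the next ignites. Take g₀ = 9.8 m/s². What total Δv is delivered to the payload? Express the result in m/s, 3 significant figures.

Ignition mass of stage 1 = 11,800+1,290 + 4,010+309 + 964 = 18,373 kg.
Stage 1: m₀ = 18,373 kg, m_f = 18,373 − 11,800 = 6,573 kg; Δv = 272×9.8×ln(2.795) = 2665.6×1.0279 ≈ 2740 m/s.
Stage 2: m₀ = 5,283 kg, m_f = 5,283 − 4,010 = 1,273 kg; Δv = 303×9.8×ln(4.15) = 2969.4×1.4231 ≈ 4226 m/s.
Total Δv = 2740 + 4226 = 6966 m/s.

Δv ≈ 6970 m/s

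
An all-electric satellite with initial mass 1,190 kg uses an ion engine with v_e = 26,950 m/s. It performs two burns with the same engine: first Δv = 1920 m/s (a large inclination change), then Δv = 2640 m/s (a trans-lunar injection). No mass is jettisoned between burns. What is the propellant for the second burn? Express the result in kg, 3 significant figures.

After the first burn: m = 1190 × exp(−1920/26950.0) = 1190 × 0.93124 = 1,108.18 kg.
After the second burn: m = 1,108.18 × exp(−2640/26950.0) = 1,108.18 × 0.90669 = 1,004.78 kg.
Second-burn propellant = 1,108.18 − 1,004.78 = 103.4 kg.

propellant for the second burn ≈ 103 kg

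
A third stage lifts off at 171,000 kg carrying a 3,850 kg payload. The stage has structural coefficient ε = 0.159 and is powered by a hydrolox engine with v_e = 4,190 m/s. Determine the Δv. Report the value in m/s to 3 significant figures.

Stage wet mass = m₀ − payload = 171,000 − 3,850 = 167,150 kg.
Stage dry mass = ε × stage wet mass = 0.159 × 167,150 = 26,576.9 kg.
Burnout mass m_f = stage dry + payload = 26,576.9 + 3,850 = 30,426.9 kg.
Δv = v_e · ln(171,000/30,426.9) = 4190.0 × ln(5.62) = 4190.0 × 1.7263 ≈ 7233 m/s.

Δv ≈ 7230 m/s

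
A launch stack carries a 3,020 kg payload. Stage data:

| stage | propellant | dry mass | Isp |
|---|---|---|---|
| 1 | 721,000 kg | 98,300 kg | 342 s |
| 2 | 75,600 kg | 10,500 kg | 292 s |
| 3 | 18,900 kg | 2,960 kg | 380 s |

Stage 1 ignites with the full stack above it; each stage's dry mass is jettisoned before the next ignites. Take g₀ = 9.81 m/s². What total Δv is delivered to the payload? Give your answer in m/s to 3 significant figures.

Ignition mass of stage 1 = 721,000+98,300 + 75,600+10,500 + 18,900+2,960 + 3,020 = 930,280 kg.
Stage 1: m₀ = 930,280 kg, m_f = 930,280 − 721,000 = 209,280 kg; Δv = 342×9.81×ln(4.445) = 3355.0×1.4918 ≈ 5005 m/s.
Stage 2: m₀ = 110,980 kg, m_f = 110,980 − 75,600 = 35,380 kg; Δv = 292×9.81×ln(3.137) = 2864.5×1.1432 ≈ 3275 m/s.
Stage 3: m₀ = 24,880 kg, m_f = 24,880 − 18,900 = 5,980 kg; Δv = 380×9.81×ln(4.161) = 3727.8×1.4256 ≈ 5315 m/s.
Total Δv = 5005 + 3275 + 5315 = 13595 m/s.

Δv ≈ 13600 m/s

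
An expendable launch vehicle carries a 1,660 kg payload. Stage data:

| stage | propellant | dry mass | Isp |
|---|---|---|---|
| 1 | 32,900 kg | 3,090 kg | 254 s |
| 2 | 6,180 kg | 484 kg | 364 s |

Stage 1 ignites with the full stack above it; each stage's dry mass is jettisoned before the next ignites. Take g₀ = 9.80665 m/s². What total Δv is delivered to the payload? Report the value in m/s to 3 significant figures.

Ignition mass of stage 1 = 32,900+3,090 + 6,180+484 + 1,660 = 44,314 kg.
Stage 1: m₀ = 44,314 kg, m_f = 44,314 − 32,900 = 11,414 kg; Δv = 254×9.80665×ln(3.882) = 2490.9×1.3565 ≈ 3379 m/s.
Stage 2: m₀ = 8,324 kg, m_f = 8,324 − 6,180 = 2,144 kg; Δv = 364×9.80665×ln(3.882) = 3569.6×1.3565 ≈ 4842 m/s.
Total Δv = 3379 + 4842 = 8221 m/s.

Δv ≈ 8220 m/s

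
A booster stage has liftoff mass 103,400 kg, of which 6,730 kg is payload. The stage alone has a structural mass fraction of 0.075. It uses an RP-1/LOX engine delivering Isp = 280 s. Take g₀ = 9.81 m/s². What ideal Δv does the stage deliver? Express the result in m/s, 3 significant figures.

Stage wet mass = m₀ − payload = 103,400 − 6,730 = 96,670 kg.
Stage dry mass = ε × stage wet mass = 0.075 × 96,670 = 7,250.25 kg.
Burnout mass m_f = stage dry + payload = 7,250.25 + 6,730 = 13,980.25 kg.
v_e = Isp · g₀ = 280 × 9.81 = 2746.8 m/s.
From the ideal rocket equation, Δv = v_e · ln(103,400/13,980.25) = 2746.8 × ln(7.396) = 2746.8 × 2.0010 ≈ 5496 m/s.

Δv ≈ 5500 m/s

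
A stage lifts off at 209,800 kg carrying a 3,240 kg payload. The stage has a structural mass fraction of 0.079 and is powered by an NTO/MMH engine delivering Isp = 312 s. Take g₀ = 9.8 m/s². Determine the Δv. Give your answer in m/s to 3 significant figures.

Δv ≈ 7250 m/s

Stage wet mass = m₀ − payload = 209,800 − 3,240 = 206,560 kg.
Stage dry mass = ε × stage wet mass = 0.079 × 206,560 = 16,318.2 kg.
Burnout mass m_f = stage dry + payload = 16,318.2 + 3,240 = 19,558.2 kg.
v_e = Isp · g₀ = 312 × 9.8 = 3057.6 m/s.
Δv = v_e · ln(209,800/19,558.2) = 3057.6 × ln(10.73) = 3057.6 × 2.3728 ≈ 7255 m/s.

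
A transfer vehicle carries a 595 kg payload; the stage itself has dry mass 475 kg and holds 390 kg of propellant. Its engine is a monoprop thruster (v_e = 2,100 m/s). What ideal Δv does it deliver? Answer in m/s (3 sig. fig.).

Δv ≈ 653 m/s

m₀ = payload + dry + propellant = 595 + 475 + 390 = 1,460 kg.
m_f = payload + dry = 595 + 475 = 1,070 kg.
From the ideal rocket equation, Δv = v_e · ln(m₀/m_f) = 2100.0 × ln(1.364) = 2100.0 × 0.3108 ≈ 652.6 m/s.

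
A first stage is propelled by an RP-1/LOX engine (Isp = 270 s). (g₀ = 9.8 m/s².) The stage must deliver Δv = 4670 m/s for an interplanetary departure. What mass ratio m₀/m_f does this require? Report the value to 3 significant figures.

mass ratio ≈ 5.84

v_e = Isp · g₀ = 270 × 9.8 = 2646.0 m/s.
m₀/m_f = exp(Δv / v_e) = exp(4670 / 2646.0) = exp(1.7649) = 5.8412.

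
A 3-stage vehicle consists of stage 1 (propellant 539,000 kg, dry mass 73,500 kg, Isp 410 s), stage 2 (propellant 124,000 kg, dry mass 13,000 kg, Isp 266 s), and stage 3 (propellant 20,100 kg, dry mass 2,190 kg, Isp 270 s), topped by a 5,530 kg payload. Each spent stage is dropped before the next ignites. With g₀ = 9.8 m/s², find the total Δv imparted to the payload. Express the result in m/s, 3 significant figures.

Ignition mass of stage 1 = 539,000+73,500 + 124,000+13,000 + 20,100+2,190 + 5,530 = 777,320 kg.
Stage 1: m₀ = 777,320 kg, m_f = 777,320 − 539,000 = 238,320 kg; Δv = 410×9.8×ln(3.262) = 4018.0×1.1822 ≈ 4750 m/s.
Stage 2: m₀ = 164,820 kg, m_f = 164,820 − 124,000 = 40,820 kg; Δv = 266×9.8×ln(4.038) = 2606.8×1.3957 ≈ 3638 m/s.
Stage 3: m₀ = 27,820 kg, m_f = 27,820 − 20,100 = 7,720 kg; Δv = 270×9.8×ln(3.604) = 2646.0×1.2819 ≈ 3392 m/s.
Total Δv = 4750 + 3638 + 3392 = 11780 m/s.

Δv ≈ 11800 m/s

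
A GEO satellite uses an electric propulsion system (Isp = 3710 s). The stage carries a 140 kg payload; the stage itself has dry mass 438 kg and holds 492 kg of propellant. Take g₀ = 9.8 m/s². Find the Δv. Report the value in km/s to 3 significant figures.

Δv ≈ 22.4 km/s

v_e = Isp · g₀ = 3710 × 9.8 = 36358.0 m/s.
m₀ = payload + dry + propellant = 140 + 438 + 492 = 1,070 kg.
m_f = payload + dry = 140 + 438 = 578 kg.
Using Δv = v_e ln(m₀/m_f): Δv = v_e · ln(m₀/m_f) = 36358.0 × ln(1.851) = 36358.0 × 0.6158 ≈ 22390.7 m/s.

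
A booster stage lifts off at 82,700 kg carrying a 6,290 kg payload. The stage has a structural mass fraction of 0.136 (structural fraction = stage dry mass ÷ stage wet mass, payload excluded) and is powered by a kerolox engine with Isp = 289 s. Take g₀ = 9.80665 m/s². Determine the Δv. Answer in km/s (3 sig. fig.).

Stage wet mass = m₀ − payload = 82,700 − 6,290 = 76,410 kg.
Stage dry mass = ε × stage wet mass = 0.136 × 76,410 = 10,391.8 kg.
Burnout mass m_f = stage dry + payload = 10,391.8 + 6,290 = 16,681.8 kg.
v_e = Isp · g₀ = 289 × 9.80665 = 2834.1 m/s.
Δv = v_e · ln(82,700/16,681.8) = 2834.1 × ln(4.957) = 2834.1 × 1.6009 ≈ 4537 m/s.

Δv ≈ 4.54 km/s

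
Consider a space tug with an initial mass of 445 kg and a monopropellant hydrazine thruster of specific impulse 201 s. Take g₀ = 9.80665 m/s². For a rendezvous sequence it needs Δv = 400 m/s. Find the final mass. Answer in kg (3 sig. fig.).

final mass ≈ 363 kg

v_e = Isp · g₀ = 201 × 9.80665 = 1971.1 m/s.
Rocket equation: m₀/m_f = exp(Δv / v_e) = exp(400 / 1971.1) = exp(0.2029) = 1.2250.
m_f = m₀ / 1.2250 = 445 / 1.2250 = 363.265 kg.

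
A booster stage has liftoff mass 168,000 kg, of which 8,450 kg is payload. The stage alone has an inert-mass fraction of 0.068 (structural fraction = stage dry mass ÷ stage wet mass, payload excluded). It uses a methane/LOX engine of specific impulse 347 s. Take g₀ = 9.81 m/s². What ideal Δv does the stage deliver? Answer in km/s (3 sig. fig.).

Δv ≈ 7.37 km/s

Stage wet mass = m₀ − payload = 168,000 − 8,450 = 159,550 kg.
Stage dry mass = ε × stage wet mass = 0.068 × 159,550 = 10,849.4 kg.
Burnout mass m_f = stage dry + payload = 10,849.4 + 8,450 = 19,299.4 kg.
v_e = Isp · g₀ = 347 × 9.81 = 3404.1 m/s.
Δv = v_e · ln(168,000/19,299.4) = 3404.1 × ln(8.705) = 3404.1 × 2.1639 ≈ 7366 m/s.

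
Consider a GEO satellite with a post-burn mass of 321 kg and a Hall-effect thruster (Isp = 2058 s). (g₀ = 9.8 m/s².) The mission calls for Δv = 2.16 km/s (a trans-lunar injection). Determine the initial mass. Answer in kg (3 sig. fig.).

initial mass ≈ 357 kg

v_e = Isp · g₀ = 2058 × 9.8 = 20168.4 m/s.
By the Tsiolkovsky rocket equation, m₀/m_f = exp(Δv / v_e) = exp(2160 / 20168.4) = exp(0.1071) = 1.1130.
m₀ = m_f × 1.1130 = 321 × 1.1130 = 357.273 kg.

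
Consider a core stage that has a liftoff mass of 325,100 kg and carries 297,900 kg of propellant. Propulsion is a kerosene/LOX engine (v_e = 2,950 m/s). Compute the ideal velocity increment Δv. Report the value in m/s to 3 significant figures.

Δv ≈ 7320 m/s

m_f = m₀ − m_prop = 325,100 − 297,900 = 27,200 kg.
By the Tsiolkovsky rocket equation, Δv = v_e · ln(m₀/m_f) = 2950.0 × ln(11.95) = 2950.0 × 2.4809 ≈ 7318.7 m/s.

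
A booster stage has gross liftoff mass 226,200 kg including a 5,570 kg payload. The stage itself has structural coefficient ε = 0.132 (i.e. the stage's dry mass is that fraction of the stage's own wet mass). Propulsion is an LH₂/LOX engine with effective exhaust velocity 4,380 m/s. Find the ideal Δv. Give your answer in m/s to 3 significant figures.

Stage wet mass = m₀ − payload = 226,200 − 5,570 = 220,630 kg.
Stage dry mass = ε × stage wet mass = 0.132 × 220,630 = 29,123.2 kg.
Burnout mass m_f = stage dry + payload = 29,123.2 + 5,570 = 34,693.2 kg.
From the ideal rocket equation, Δv = v_e · ln(226,200/34,693.2) = 4380.0 × ln(6.52) = 4380.0 × 1.8749 ≈ 8212 m/s.

Δv ≈ 8210 m/s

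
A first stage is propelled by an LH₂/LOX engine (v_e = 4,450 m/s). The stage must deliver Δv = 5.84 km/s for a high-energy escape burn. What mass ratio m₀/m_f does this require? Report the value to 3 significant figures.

mass ratio ≈ 3.71

Using Δv = v_e ln(m₀/m_f): m₀/m_f = exp(Δv / v_e) = exp(5840 / 4450.0) = exp(1.3124) = 3.7149.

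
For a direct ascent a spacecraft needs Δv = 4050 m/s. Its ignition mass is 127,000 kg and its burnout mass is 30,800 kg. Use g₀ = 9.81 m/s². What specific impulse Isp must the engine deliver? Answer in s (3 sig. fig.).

ln(m₀/m_f) = ln(127000/30800) = ln(4.123) = 1.4167.
Using Δv = v_e ln(m₀/m_f): v_e = Δv / ln(m₀/m_f) = 4050 / 1.4167 = 2858.8 m/s.
Isp = v_e / g₀ = 2858.8 / 9.81 = 291.4 s.

Isp ≈ 291 s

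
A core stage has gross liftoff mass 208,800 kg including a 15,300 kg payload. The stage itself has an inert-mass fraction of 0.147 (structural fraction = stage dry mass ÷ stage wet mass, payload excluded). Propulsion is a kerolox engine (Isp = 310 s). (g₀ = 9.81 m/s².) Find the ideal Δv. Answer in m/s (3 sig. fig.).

Stage wet mass = m₀ − payload = 208,800 − 15,300 = 193,500 kg.
Stage dry mass = ε × stage wet mass = 0.147 × 193,500 = 28,444.5 kg.
Burnout mass m_f = stage dry + payload = 28,444.5 + 15,300 = 43,744.5 kg.
v_e = Isp · g₀ = 310 × 9.81 = 3041.1 m/s.
Δv = v_e · ln(208,800/43,744.5) = 3041.1 × ln(4.773) = 3041.1 × 1.5630 ≈ 4753 m/s.

Δv ≈ 4750 m/s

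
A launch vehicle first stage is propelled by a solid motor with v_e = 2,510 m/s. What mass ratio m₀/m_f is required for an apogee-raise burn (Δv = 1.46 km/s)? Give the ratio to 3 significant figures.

By the Tsiolkovsky rocket equation, m₀/m_f = exp(Δv / v_e) = exp(1460 / 2510.0) = exp(0.5817) = 1.7890.

mass ratio ≈ 1.79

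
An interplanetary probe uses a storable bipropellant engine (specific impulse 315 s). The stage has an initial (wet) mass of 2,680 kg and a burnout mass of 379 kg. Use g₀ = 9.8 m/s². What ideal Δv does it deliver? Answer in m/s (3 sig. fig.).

v_e = Isp · g₀ = 315 × 9.8 = 3087.0 m/s.
From the ideal rocket equation, Δv = v_e · ln(m₀/m_f) = 3087.0 × ln(7.071) = 3087.0 × 1.9560 ≈ 6038.3 m/s.

Δv ≈ 6040 m/s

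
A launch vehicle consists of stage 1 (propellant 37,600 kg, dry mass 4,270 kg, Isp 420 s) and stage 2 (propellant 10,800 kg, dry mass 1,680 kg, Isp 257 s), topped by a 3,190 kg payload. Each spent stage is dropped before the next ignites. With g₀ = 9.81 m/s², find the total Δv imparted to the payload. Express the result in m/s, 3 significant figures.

Δv ≈ 7310 m/s

Ignition mass of stage 1 = 37,600+4,270 + 10,800+1,680 + 3,190 = 57,540 kg.
Stage 1: m₀ = 57,540 kg, m_f = 57,540 − 37,600 = 19,940 kg; Δv = 420×9.81×ln(2.886) = 4120.2×1.0598 ≈ 4366 m/s.
Stage 2: m₀ = 15,670 kg, m_f = 15,670 − 10,800 = 4,870 kg; Δv = 257×9.81×ln(3.218) = 2521.2×1.1687 ≈ 2946 m/s.
Total Δv = 4366 + 2946 = 7312 m/s.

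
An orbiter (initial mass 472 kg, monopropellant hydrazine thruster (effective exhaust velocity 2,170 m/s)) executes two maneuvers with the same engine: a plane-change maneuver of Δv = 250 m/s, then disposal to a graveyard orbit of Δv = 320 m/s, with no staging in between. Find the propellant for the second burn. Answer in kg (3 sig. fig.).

After the first burn: m = 472 × exp(−250/2170.0) = 472 × 0.89118 = 420.637 kg.
After the second burn: m = 420.637 × exp(−320/2170.0) = 420.637 × 0.86289 = 362.963 kg.
Second-burn propellant = 420.637 − 362.963 = 57.674 kg.

propellant for the second burn ≈ 57.7 kg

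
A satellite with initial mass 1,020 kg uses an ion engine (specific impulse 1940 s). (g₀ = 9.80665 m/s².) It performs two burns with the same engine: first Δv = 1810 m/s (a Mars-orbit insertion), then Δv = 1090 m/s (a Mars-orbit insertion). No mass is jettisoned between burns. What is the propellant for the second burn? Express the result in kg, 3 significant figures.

propellant for the second burn ≈ 51.6 kg

v_e = Isp · g₀ = 1940 × 9.80665 = 19024.9 m/s.
After the first burn: m = 1020 × exp(−1810/19024.9) = 1020 × 0.90925 = 927.435 kg.
After the second burn: m = 927.435 × exp(−1090/19024.9) = 927.435 × 0.94432 = 875.795 kg.
Second-burn propellant = 927.435 − 875.795 = 51.64 kg.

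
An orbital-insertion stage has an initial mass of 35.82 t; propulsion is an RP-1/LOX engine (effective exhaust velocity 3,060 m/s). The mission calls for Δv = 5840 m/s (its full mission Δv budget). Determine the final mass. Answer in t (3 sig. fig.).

final mass ≈ 5.31 t

Using Δv = v_e ln(m₀/m_f): m₀/m_f = exp(Δv / v_e) = exp(5840 / 3060.0) = exp(1.9085) = 6.7429.
m_f = m₀ / 6.7429 = 35.82 / 6.7429 = 5.31225 t.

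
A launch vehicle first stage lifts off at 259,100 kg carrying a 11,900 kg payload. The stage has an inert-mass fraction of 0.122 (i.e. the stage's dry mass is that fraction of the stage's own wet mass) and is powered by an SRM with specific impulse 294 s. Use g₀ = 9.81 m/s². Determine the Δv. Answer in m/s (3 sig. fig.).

Stage wet mass = m₀ − payload = 259,100 − 11,900 = 247,200 kg.
Stage dry mass = ε × stage wet mass = 0.122 × 247,200 = 30,158.4 kg.
Burnout mass m_f = stage dry + payload = 30,158.4 + 11,900 = 42,058.4 kg.
v_e = Isp · g₀ = 294 × 9.81 = 2884.1 m/s.
Δv = v_e · ln(259,100/42,058.4) = 2884.1 × ln(6.16) = 2884.1 × 1.8182 ≈ 5244 m/s.

Δv ≈ 5240 m/s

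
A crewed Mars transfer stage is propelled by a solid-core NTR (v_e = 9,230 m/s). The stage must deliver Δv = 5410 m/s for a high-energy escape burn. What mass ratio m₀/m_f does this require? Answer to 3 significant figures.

Rocket equation: m₀/m_f = exp(Δv / v_e) = exp(5410 / 9230.0) = exp(0.5861) = 1.7970.

mass ratio ≈ 1.80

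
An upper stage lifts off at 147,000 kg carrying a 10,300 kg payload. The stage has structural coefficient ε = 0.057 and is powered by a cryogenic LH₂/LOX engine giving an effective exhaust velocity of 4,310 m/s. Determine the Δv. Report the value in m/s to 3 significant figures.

Δv ≈ 9030 m/s

Stage wet mass = m₀ − payload = 147,000 − 10,300 = 136,700 kg.
Stage dry mass = ε × stage wet mass = 0.057 × 136,700 = 7,791.9 kg.
Burnout mass m_f = stage dry + payload = 7,791.9 + 10,300 = 18,091.9 kg.
From the ideal rocket equation, Δv = v_e · ln(147,000/18,091.9) = 4310.0 × ln(8.125) = 4310.0 × 2.0950 ≈ 9029 m/s.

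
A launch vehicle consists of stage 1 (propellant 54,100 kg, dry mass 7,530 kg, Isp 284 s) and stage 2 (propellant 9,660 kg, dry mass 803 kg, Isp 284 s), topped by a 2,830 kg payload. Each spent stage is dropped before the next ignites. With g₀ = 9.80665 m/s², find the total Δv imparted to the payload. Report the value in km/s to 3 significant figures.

Δv ≈ 7.18 km/s

Ignition mass of stage 1 = 54,100+7,530 + 9,660+803 + 2,830 = 74,923 kg.
Stage 1: m₀ = 74,923 kg, m_f = 74,923 − 54,100 = 20,823 kg; Δv = 284×9.80665×ln(3.598) = 2785.1×1.2804 ≈ 3566 m/s.
Stage 2: m₀ = 13,293 kg, m_f = 13,293 − 9,660 = 3,633 kg; Δv = 284×9.80665×ln(3.659) = 2785.1×1.2972 ≈ 3613 m/s.
Total Δv = 3566 + 3613 = 7179 m/s.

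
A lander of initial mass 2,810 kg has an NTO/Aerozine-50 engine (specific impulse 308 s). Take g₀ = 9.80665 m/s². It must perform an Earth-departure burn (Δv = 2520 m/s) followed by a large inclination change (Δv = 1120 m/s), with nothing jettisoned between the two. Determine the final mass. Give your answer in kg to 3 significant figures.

final mass ≈ 842 kg

v_e = Isp · g₀ = 308 × 9.80665 = 3020.4 m/s.
After the first burn: m = 2810 × exp(−2520/3020.4) = 2810 × 0.43417 = 1,220.02 kg.
After the second burn: m = 1,220.02 × exp(−1120/3020.4) = 1,220.02 × 0.69018 = 842.033 kg.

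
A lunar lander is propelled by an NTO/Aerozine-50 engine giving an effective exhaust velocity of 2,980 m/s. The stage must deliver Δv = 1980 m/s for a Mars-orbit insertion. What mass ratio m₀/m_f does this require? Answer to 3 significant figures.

mass ratio ≈ 1.94

m₀/m_f = exp(Δv / v_e) = exp(1980 / 2980.0) = exp(0.6644) = 1.9434.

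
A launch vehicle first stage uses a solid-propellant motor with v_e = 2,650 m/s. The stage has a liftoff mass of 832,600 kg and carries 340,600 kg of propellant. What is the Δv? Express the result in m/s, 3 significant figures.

m_f = m₀ − m_prop = 832,600 − 340,600 = 492,000 kg.
Δv = v_e · ln(m₀/m_f) = 2650.0 × ln(1.692) = 2650.0 × 0.5261 ≈ 1394.1 m/s.

Δv ≈ 1390 m/s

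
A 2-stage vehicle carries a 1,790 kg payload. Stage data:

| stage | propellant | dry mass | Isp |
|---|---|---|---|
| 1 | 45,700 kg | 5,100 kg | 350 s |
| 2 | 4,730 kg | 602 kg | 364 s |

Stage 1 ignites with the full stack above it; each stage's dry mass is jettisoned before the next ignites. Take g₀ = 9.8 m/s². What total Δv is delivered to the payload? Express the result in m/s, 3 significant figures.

Ignition mass of stage 1 = 45,700+5,100 + 4,730+602 + 1,790 = 57,922 kg.
Stage 1: m₀ = 57,922 kg, m_f = 57,922 − 45,700 = 12,222 kg; Δv = 350×9.8×ln(4.739) = 3430.0×1.5559 ≈ 5337 m/s.
Stage 2: m₀ = 7,122 kg, m_f = 7,122 − 4,730 = 2,392 kg; Δv = 364×9.8×ln(2.977) = 3567.2×1.0911 ≈ 3892 m/s.
Total Δv = 5337 + 3892 = 9229 m/s.

Δv ≈ 9230 m/s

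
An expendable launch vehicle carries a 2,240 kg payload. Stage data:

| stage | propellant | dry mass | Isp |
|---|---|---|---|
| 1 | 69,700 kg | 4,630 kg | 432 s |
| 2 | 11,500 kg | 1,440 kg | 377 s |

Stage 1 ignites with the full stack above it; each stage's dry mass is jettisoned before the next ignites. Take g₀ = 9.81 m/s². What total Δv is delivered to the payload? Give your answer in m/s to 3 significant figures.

Δv ≈ 11600 m/s

Ignition mass of stage 1 = 69,700+4,630 + 11,500+1,440 + 2,240 = 89,510 kg.
Stage 1: m₀ = 89,510 kg, m_f = 89,510 − 69,700 = 19,810 kg; Δv = 432×9.81×ln(4.518) = 4237.9×1.5082 ≈ 6391 m/s.
Stage 2: m₀ = 15,180 kg, m_f = 15,180 − 11,500 = 3,680 kg; Δv = 377×9.81×ln(4.125) = 3698.4×1.4171 ≈ 5241 m/s.
Total Δv = 6391 + 5241 = 11632 m/s.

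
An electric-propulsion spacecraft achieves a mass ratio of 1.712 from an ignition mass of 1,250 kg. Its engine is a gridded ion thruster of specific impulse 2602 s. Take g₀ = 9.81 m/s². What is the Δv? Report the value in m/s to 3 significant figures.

v_e = Isp · g₀ = 2602 × 9.81 = 25525.6 m/s.
From the ideal rocket equation, Δv = v_e · ln(1.712) = 25525.6 × 0.5377 ≈ 13724.2 m/s.

Δv ≈ 13700 m/s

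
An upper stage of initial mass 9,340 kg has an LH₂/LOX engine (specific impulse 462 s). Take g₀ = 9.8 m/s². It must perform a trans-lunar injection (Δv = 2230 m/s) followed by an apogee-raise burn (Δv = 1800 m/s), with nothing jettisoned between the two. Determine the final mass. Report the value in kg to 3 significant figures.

v_e = Isp · g₀ = 462 × 9.8 = 4527.6 m/s.
After the first burn: m = 9340 × exp(−2230/4527.6) = 9340 × 0.61108 = 5,707.49 kg.
After the second burn: m = 5,707.49 × exp(−1800/4527.6) = 5,707.49 × 0.67196 = 3,835.2 kg.

final mass ≈ 3840 kg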